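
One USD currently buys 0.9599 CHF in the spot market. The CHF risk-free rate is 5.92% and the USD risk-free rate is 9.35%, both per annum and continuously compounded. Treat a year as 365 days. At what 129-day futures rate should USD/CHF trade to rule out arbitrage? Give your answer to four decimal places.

F = S·e^((r_CHF − r_USD)T) = 0.9599 · e^((0.0592 − 0.0935) × 129/365)
= 0.9599 · e^-0.012122 = 0.9599 × 0.987951
F = 0.9483 CHF per USD

0.9483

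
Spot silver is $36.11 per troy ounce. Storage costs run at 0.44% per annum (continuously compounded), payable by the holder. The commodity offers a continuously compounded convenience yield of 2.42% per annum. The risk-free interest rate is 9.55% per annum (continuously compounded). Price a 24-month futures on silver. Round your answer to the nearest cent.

$42.01 per troy ounce

Net carry = r + u − y = 0.0955 + 0.0044 − 0.0242 = 0.0757
F = S·e^((r+u−y)T) = 36.11 · e^(0.0757 × 24/12) = 36.11 · e^0.151400
= 36.11 × 1.163462 = $42.01 per troy ounce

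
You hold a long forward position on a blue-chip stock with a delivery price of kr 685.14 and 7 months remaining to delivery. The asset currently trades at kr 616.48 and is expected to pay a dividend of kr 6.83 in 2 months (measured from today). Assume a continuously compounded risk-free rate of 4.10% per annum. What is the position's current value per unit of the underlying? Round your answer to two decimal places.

-kr 59.25

PV(remaining dividends) I = 6.83·e^(−0.0410·2/12) = 6.7835
Current forward F = (S − I)·e^(rT) = (616.48 − 6.7835)·e^(0.0410·7/12) = 609.6965 × 1.024205 = 624.4542
Value (long) = (F − K)·e^(−rT) = (624.4542 − 685.14) × 0.976367 = -59.2516
Value = -kr 59.25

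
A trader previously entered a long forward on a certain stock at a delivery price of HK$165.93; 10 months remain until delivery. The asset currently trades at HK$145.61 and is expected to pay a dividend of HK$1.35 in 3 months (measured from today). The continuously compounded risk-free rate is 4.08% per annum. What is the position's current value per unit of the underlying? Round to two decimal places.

-HK$16.11

PV(remaining dividends) I = 1.35·e^(−0.0408·3/12) = 1.3363
Current forward F = (S − I)·e^(rT) = (145.61 − 1.3363)·e^(0.0408·10/12) = 144.2737 × 1.034585 = 149.2634
Value (long) = (F − K)·e^(−rT) = (149.2634 − 165.93) × 0.966572 = -16.1095
Value = -HK$16.11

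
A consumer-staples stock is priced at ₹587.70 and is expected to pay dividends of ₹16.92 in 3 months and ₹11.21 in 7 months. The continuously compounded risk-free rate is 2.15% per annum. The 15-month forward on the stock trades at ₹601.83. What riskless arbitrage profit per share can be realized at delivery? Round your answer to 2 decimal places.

₹26.78 per share

PV(dividends) I = 16.92·e^(−0.0215·3/12) + 11.21·e^(−0.0215·7/12) = 27.8996
Fair forward F* = (S − I)·e^(rT) = (587.70 − 27.8996)·e^0.026875 = 559.8004 × 1.027239 = 575.0488
Market ₹601.83 > fair 575.0488: forward overpriced → cash-and-carry (borrow at r, buy the stock and collect the dividends, short the forward).
Profit at T = |F_mkt − F*| = |601.83 − 575.0488| = ₹26.78 per share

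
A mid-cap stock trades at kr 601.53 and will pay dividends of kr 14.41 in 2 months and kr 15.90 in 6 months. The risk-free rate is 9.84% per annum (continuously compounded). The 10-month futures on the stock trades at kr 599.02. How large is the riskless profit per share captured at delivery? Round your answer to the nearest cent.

kr 22.10 per share

PV(dividends) I = 14.41·e^(−0.0984·2/12) + 15.90·e^(−0.0984·6/12) = 29.3123
Fair futures F* = (S − I)·e^(rT) = (601.53 − 29.3123)·e^0.082000 = 572.2177 × 1.085456 = 621.1171
Market kr 599.02 < fair 621.1171: forward underpriced → reverse cash-and-carry (short the stock, invest proceeds at r, pay the dividends, go long the forward).
Profit at T = |F_mkt − F*| = |599.02 − 621.1171| = kr 22.10 per share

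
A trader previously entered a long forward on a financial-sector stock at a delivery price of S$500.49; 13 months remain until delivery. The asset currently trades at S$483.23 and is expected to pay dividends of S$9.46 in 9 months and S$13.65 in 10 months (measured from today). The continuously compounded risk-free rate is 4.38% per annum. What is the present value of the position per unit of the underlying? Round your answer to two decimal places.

-S$16.38

PV(remaining dividends) I = 9.46·e^(−0.0438·9/12) + 13.65·e^(−0.0438·10/12) = 22.3150
Current forward F = (S − I)·e^(rT) = (483.23 − 22.3150)·e^(0.0438·13/12) = 460.9150 × 1.048594 = 483.3127
Value (long) = (F − K)·e^(−rT) = (483.3127 − 500.49) × 0.953658 = -16.3813
Value = -S$16.38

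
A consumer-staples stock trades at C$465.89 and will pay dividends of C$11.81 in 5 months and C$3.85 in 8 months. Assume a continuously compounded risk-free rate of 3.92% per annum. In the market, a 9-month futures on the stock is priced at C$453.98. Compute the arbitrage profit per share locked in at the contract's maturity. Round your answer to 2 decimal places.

PV(dividends) I = 11.81·e^(−0.0392·5/12) + 3.85·e^(−0.0392·8/12) = 15.3694
Fair futures F* = (S − I)·e^(rT) = (465.89 − 15.3694)·e^0.029400 = 450.5206 × 1.029836 = 463.9623
Market C$453.98 < fair 463.9623: forward underpriced → reverse cash-and-carry (short the stock, invest proceeds at r, pay the dividends, go long the forward).
Profit at T = |F_mkt − F*| = |453.98 − 463.9623| = C$9.98 per share

C$9.98 per share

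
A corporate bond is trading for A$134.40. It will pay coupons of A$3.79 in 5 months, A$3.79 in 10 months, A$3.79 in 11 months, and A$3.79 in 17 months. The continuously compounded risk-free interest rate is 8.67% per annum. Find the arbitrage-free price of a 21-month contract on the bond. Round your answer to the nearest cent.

A$140.09

PV(coupons) I = 3.79·e^(−0.0867·5/12) + 3.79·e^(−0.0867·10/12) + 3.79·e^(−0.0867·11/12) + 3.79·e^(−0.0867·17/12)
I = 3.6555 + 3.5258 + 3.5004 + 3.3519 = 14.0336
F = (S − I)·e^(rT) = (134.40 − 14.0336) · e^(0.0867·21/12)
= 120.3664 · e^0.151725 = 120.3664 × 1.163840 = A$140.09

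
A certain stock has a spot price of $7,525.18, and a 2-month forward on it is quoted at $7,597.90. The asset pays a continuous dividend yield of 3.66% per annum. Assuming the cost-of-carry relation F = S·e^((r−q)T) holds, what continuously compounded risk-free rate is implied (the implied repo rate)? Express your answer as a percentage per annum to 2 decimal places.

9.43%

From F = S·e^((r−q)T): (r − q) = ln(F/S)/T
ln(7597.90/7525.18) = ln(1.009664) = 0.009618
(r − q) = 0.009618 / (2/12) = 0.057708
r = ln(F/S)/T + q = 0.057708 + 0.0366 = 0.094308
r = 9.43%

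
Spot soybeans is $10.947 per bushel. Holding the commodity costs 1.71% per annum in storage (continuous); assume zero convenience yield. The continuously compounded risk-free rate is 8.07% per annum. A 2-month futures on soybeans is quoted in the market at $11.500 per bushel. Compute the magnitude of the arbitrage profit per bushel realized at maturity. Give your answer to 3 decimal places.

$0.373 per bushel

Fair futures: F* = S·e^(carry·T), with carry = (r + u) = 0.0807 + 0.0171 = 0.0978
F* = 10.947 · e^(0.0978 × 2/12) = 10.947 · e^0.016300 = 10.947 × 1.016434 = $11.1269
Market $11.500 > fair $11.1269: forward overpriced → cash-and-carry (buy spot, short the forward).
At maturity, profit = |F_mkt − F*| = |11.500 − 11.1269| = $0.373 per bushel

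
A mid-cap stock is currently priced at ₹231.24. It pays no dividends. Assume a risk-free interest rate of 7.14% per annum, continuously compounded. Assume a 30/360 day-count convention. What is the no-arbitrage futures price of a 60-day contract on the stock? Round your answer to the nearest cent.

F = S·e^(rT) = 231.24 · e^(0.0714 × 60/360)
= 231.24 · e^0.011900 = 231.24 × 1.011971
F = ₹234.01

₹234.01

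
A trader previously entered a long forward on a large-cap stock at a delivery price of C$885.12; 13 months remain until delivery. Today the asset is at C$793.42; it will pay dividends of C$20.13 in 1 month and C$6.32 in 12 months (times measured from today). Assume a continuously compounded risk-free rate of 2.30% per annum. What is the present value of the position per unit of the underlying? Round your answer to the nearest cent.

-C$96.19

PV(remaining dividends) I = 20.13·e^(−0.0230·1/12) + 6.32·e^(−0.0230·12/12) = 26.2678
Current forward F = (S − I)·e^(rT) = (793.42 − 26.2678)·e^(0.0230·13/12) = 767.1522 × 1.025230 = 786.5075
Value (long) = (F − K)·e^(−rT) = (786.5075 − 885.12) × 0.975391 = -96.1857
Value = -C$96.19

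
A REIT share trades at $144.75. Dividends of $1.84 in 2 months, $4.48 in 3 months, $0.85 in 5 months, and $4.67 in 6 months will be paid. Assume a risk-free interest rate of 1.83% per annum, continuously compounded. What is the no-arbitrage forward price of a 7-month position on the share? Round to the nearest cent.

PV(dividends) I = 1.84·e^(−0.0183·2/12) + 4.48·e^(−0.0183·3/12) + 0.85·e^(−0.0183·5/12) + 4.67·e^(−0.0183·6/12)
I = 1.8344 + 4.4596 + 0.8435 + 4.6275 = 11.7650
F = (S − I)·e^(rT) = (144.75 − 11.7650) · e^(0.0183·7/12)
= 132.9850 · e^0.010675 = 132.9850 × 1.010732 = $134.41

$134.41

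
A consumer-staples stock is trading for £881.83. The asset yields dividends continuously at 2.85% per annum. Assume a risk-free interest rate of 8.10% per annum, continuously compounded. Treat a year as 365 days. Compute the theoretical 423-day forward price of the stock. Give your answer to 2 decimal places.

£937.15

F = S·e^((r − q)T) = 881.83 · e^((0.0810 − 0.0285) × 423/365)
= 881.83 · e^0.060842 = 881.83 × 1.062731
F = £937.15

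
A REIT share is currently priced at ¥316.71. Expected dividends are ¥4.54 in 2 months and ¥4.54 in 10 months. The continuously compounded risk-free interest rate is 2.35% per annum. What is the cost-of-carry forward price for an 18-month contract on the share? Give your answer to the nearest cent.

PV(dividends) I = 4.54·e^(−0.0235·2/12) + 4.54·e^(−0.0235·10/12)
I = 4.5223 + 4.4520 = 8.9743
F = (S − I)·e^(rT) = (316.71 − 8.9743) · e^(0.0235·18/12)
= 307.7357 · e^0.035250 = 307.7357 × 1.035879 = ¥318.78

¥318.78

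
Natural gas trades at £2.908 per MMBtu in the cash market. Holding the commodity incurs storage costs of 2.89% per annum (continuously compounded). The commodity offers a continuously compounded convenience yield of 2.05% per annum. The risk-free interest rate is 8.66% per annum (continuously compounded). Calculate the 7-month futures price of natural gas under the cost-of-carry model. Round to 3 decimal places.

Net carry = r + u − y = 0.0866 + 0.0289 − 0.0205 = 0.0950
F = S·e^((r+u−y)T) = 2.908 · e^(0.0950 × 7/12) = 2.908 · e^0.055417
= 2.908 × 1.056981 = £3.074 per MMBtu

£3.074 per MMBtu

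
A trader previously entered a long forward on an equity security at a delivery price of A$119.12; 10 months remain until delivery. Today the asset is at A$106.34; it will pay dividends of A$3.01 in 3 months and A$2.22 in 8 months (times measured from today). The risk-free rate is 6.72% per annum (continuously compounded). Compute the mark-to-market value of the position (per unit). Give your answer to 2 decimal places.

-A$11.38

PV(remaining dividends) I = 3.01·e^(−0.0672·3/12) + 2.22·e^(−0.0672·8/12) = 5.0826
Current forward F = (S − I)·e^(rT) = (106.34 − 5.0826)·e^(0.0672·10/12) = 101.2574 × 1.057598 = 107.0896
Value (long) = (F − K)·e^(−rT) = (107.0896 − 119.12) × 0.945539 = -11.3752
Value = -A$11.38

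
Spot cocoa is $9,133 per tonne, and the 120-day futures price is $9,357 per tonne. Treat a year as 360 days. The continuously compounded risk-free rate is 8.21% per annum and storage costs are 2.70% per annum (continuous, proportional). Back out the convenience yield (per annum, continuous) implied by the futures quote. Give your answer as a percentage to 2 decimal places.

F = S·e^((r+u−y)T) ⇒ (r+u−y) = ln(F/S)/T
ln(9357/9133) = 0.024230; /T ⇒ 0.072690
y = r + u − ln(F/S)/T = 0.0821 + 0.0270 − 0.072690 = 0.036410
y = 3.64%

3.64%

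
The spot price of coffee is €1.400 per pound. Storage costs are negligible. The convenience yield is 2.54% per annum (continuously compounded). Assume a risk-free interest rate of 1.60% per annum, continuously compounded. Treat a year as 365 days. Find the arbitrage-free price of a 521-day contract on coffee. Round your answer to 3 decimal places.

Net carry = r + u − y = 0.0160 + 0.0000 − 0.0254 = -0.0094
F = S·e^((r+u−y)T) = 1.400 · e^(-0.0094 × 521/365) = 1.400 · e^-0.013418
= 1.400 × 0.986672 = €1.381 per pound

€1.381 per pound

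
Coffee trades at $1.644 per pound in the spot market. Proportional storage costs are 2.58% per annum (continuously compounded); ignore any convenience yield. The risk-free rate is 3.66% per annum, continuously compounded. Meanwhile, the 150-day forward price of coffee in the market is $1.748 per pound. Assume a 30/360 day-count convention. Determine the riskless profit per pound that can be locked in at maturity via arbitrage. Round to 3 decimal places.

Fair forward: F* = S·e^(carry·T), with carry = (r + u) = 0.0366 + 0.0258 = 0.0624
F* = 1.644 · e^(0.0624 × 150/360) = 1.644 · e^0.026000 = 1.644 × 1.026341 = $1.6873
Market $1.748 > fair $1.6873: forward overpriced → cash-and-carry (buy spot, short the forward).
At maturity, profit = |F_mkt − F*| = |1.748 − 1.6873| = $0.061 per pound

$0.061 per pound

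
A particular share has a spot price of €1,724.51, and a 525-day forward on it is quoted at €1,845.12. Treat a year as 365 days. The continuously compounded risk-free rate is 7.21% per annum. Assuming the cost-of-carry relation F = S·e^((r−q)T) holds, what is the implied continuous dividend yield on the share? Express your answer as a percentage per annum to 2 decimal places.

From F = S·e^((r−q)T): (r − q) = ln(F/S)/T
ln(1845.12/1724.51) = ln(1.069939) = 0.067602
(r − q) = 0.067602 / (525/365) = 0.046999
q = r − ln(F/S)/T = 0.0721 − 0.046999 = 0.025101
q = 2.51%

2.51%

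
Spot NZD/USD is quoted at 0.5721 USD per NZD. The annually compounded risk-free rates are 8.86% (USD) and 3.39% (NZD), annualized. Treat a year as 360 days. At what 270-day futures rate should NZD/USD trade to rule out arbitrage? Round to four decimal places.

0.5947

By covered interest parity, F = S · (1+r_USD)^T / (1+r_NZD)^T
= 0.5721 × 1.065740 / 1.025319 = 0.5721 × 1.039423
F = 0.5947 USD per NZD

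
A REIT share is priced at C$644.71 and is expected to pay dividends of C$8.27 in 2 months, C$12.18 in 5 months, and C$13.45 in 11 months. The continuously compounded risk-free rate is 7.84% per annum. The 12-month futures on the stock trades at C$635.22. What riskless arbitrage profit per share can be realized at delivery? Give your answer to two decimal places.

C$26.95 per share

PV(dividends) I = 8.27·e^(−0.0784·2/12) + 12.18·e^(−0.0784·5/12) + 13.45·e^(−0.0784·11/12) = 32.4685
Fair futures F* = (S − I)·e^(rT) = (644.71 − 32.4685)·e^0.078400 = 612.2415 × 1.081555 = 662.1729
Market C$635.22 < fair 662.1729: forward underpriced → reverse cash-and-carry (short the stock, invest proceeds at r, pay the dividends, go long the forward).
Profit at T = |F_mkt − F*| = |635.22 − 662.1729| = C$26.95 per share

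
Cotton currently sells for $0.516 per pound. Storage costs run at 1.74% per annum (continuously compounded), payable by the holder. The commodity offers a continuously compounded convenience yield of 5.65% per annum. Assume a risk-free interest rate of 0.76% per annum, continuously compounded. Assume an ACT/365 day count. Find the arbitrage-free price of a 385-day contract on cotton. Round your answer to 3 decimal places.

$0.499 per pound

Net carry = r + u − y = 0.0076 + 0.0174 − 0.0565 = -0.0315
F = S·e^((r+u−y)T) = 0.516 · e^(-0.0315 × 385/365) = 0.516 · e^-0.033226
= 0.516 × 0.967320 = $0.499 per pound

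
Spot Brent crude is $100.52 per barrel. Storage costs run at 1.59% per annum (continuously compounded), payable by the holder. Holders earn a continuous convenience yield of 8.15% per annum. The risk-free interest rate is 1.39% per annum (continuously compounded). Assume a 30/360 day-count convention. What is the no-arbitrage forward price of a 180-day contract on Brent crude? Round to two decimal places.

$97.95 per barrel

Net carry = r + u − y = 0.0139 + 0.0159 − 0.0815 = -0.0517
F = S·e^((r+u−y)T) = 100.52 · e^(-0.0517 × 180/360) = 100.52 · e^-0.025850
= 100.52 × 0.974481 = $97.95 per barrel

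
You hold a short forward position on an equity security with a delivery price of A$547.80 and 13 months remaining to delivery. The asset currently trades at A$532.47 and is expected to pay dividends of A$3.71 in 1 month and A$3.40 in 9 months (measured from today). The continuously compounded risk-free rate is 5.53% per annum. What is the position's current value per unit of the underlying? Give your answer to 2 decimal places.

PV(remaining dividends) I = 3.71·e^(−0.0553·1/12) + 3.40·e^(−0.0553·9/12) = 6.9548
Current forward F = (S − I)·e^(rT) = (532.47 − 6.9548)·e^(0.0553·13/12) = 525.5152 × 1.061739 = 557.9600
Value (long) = (F − K)·e^(−rT) = (557.9600 − 547.80) × 0.941851 = 9.5692
Short position value = −(long value) = -A$9.57

-A$9.57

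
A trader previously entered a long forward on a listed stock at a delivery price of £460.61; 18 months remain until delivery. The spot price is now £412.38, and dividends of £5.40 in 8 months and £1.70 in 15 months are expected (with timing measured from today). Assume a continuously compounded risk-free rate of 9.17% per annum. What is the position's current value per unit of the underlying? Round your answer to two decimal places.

PV(remaining dividends) I = 5.40·e^(−0.0917·8/12) + 1.70·e^(−0.0917·15/12) = 6.5957
Current forward F = (S − I)·e^(rT) = (412.38 − 6.5957)·e^(0.0917·18/12) = 405.7843 × 1.147459 = 465.6208
Value (long) = (F − K)·e^(−rT) = (465.6208 − 460.61) × 0.871491 = 4.3669
Value = £4.37

£4.37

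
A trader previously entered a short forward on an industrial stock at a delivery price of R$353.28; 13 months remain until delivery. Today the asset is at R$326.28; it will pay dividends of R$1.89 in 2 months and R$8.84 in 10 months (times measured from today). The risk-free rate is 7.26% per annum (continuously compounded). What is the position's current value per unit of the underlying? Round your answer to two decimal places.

PV(remaining dividends) I = 1.89·e^(−0.0726·2/12) + 8.84·e^(−0.0726·10/12) = 10.1883
Current forward F = (S − I)·e^(rT) = (326.28 − 10.1883)·e^(0.0726·13/12) = 316.0917 × 1.081826 = 341.9562
Value (long) = (F − K)·e^(−rT) = (341.9562 − 353.28) × 0.924363 = -10.4673
Short position value = −(long value) = R$10.47

R$10.47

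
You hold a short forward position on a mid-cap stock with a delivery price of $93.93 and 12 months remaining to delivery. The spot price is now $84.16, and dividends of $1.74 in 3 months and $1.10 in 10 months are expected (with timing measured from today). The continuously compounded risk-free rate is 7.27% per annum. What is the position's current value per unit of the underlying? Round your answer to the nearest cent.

$5.93

PV(remaining dividends) I = 1.74·e^(−0.0727·3/12) + 1.10·e^(−0.0727·10/12) = 2.7440
Current forward F = (S − I)·e^(rT) = (84.16 − 2.7440)·e^(0.0727·12/12) = 81.4160 × 1.075408 = 87.5554
Value (long) = (F − K)·e^(−rT) = (87.5554 − 93.93) × 0.929880 = -5.9276
Short position value = −(long value) = $5.93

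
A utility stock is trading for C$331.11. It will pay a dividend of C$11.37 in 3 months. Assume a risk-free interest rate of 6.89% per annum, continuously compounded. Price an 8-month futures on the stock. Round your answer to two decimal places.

PV(dividends) I = 11.37·e^(−0.0689·3/12)
I = 11.1758
F = (S − I)·e^(rT) = (331.11 − 11.1758) · e^(0.0689·8/12)
= 319.9342 · e^0.045933 = 319.9342 × 1.047004 = C$334.97

C$334.97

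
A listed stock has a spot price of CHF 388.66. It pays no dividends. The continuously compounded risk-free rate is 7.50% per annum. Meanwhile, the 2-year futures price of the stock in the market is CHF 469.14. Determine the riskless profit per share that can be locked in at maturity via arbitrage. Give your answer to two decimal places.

Fair futures: F* = S·e^(carry·T), with carry = r = 0.0750
F* = 388.66 · e^(0.0750 × 2) = 388.66 · e^0.150000 = 388.66 × 1.161834 = CHF 451.5584
Market CHF 469.14 > fair CHF 451.5584: forward overpriced → cash-and-carry (buy spot, short the forward).
At maturity, profit = |F_mkt − F*| = |469.14 − 451.5584| = CHF 17.58 per share

CHF 17.58 per share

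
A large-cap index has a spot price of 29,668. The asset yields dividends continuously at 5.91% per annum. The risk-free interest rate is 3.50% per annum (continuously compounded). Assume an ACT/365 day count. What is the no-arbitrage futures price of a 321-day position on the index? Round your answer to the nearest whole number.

29,046

F = S·e^((r − q)T) = 29668 · e^((0.0350 − 0.0591) × 321/365)
= 29668 · e^-0.021195 = 29668 × 0.979028
F = 29,046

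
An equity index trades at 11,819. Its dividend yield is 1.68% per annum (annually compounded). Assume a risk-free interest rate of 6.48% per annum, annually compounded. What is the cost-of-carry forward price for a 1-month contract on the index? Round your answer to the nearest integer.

11,865

F = S · (1+r)^T / (1+q)^T
= 11819 × 1.005246 / 1.001389 = 11819 × 1.003852
F = 11,865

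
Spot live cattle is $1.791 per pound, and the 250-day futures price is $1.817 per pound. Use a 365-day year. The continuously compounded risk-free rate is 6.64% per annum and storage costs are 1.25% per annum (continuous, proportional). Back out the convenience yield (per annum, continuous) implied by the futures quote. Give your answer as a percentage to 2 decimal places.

F = S·e^((r+u−y)T) ⇒ (r+u−y) = ln(F/S)/T
ln(1.817/1.791) = 0.014413; /T ⇒ 0.021043
y = r + u − ln(F/S)/T = 0.0664 + 0.0125 − 0.021043 = 0.057857
y = 5.79%

5.79%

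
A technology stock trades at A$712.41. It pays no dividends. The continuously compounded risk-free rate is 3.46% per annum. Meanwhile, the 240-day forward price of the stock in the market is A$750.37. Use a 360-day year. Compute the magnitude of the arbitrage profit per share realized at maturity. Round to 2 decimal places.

Fair forward: F* = S·e^(carry·T), with carry = r = 0.0346
F* = 712.41 · e^(0.0346 × 240/360) = 712.41 · e^0.023067 = 712.41 × 1.023335 = A$729.0341
Market A$750.37 > fair A$729.0341: forward overpriced → cash-and-carry (buy spot, short the forward).
At maturity, profit = |F_mkt − F*| = |750.37 − 729.0341| = A$21.34 per share

A$21.34 per share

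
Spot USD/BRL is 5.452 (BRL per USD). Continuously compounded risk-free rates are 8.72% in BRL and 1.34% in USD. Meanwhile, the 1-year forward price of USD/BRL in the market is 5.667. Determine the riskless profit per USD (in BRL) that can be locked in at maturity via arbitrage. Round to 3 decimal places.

0.203 per USD (in BRL)

Fair forward: F* = S·e^(carry·T), with carry = (r_BRL − r_USD) = 0.0872 − 0.0134 = 0.0738
F* = 5.452 · e^(0.0738 × 1) = 5.452 · e^0.073800 = 5.452 × 1.076591 = 5.8696
Market 5.667 < fair 5.8696: forward underpriced → reverse cash-and-carry (short spot, go long the forward).
At maturity, profit = |F_mkt − F*| = |5.667 − 5.8696| = 0.203 per USD (in BRL)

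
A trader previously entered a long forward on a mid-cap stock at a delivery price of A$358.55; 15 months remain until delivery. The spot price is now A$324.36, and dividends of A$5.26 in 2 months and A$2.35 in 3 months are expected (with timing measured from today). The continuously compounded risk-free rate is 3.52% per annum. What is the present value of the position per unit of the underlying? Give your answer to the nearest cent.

-A$26.31

PV(remaining dividends) I = 5.26·e^(−0.0352·2/12) + 2.35·e^(−0.0352·3/12) = 7.5586
Current forward F = (S − I)·e^(rT) = (324.36 − 7.5586)·e^(0.0352·15/12) = 316.8014 × 1.044982 = 331.0518
Value (long) = (F − K)·e^(−rT) = (331.0518 − 358.55) × 0.956954 = -26.3145
Value = -A$26.31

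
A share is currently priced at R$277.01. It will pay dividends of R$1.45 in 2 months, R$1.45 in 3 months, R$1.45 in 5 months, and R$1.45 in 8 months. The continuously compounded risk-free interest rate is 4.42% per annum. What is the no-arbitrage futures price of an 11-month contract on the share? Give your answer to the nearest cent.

R$282.52

PV(dividends) I = 1.45·e^(−0.0442·2/12) + 1.45·e^(−0.0442·3/12) + 1.45·e^(−0.0442·5/12) + 1.45·e^(−0.0442·8/12)
I = 1.4394 + 1.4341 + 1.4235 + 1.4079 = 5.7049
F = (S − I)·e^(rT) = (277.01 − 5.7049) · e^(0.0442·11/12)
= 271.3051 · e^0.040517 = 271.3051 × 1.041349 = R$282.52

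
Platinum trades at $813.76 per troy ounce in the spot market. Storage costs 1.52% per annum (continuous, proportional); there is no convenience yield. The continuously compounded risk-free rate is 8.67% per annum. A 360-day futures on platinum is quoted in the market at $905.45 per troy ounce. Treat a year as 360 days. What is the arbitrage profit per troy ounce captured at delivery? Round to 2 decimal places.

Fair futures: F* = S·e^(carry·T), with carry = (r + u) = 0.0867 + 0.0152 = 0.1019
F* = 813.76 · e^(0.1019 × 360/360) = 813.76 · e^0.101900 = 813.76 × 1.107273 = $901.0545
Market $905.45 > fair $901.0545: forward overpriced → cash-and-carry (buy spot, short the forward).
At maturity, profit = |F_mkt − F*| = |905.45 − 901.0545| = $4.40 per troy ounce

$4.40 per troy ounce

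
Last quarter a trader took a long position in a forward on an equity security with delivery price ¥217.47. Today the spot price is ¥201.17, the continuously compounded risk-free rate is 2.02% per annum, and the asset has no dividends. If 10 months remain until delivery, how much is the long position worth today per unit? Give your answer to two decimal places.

Current fair forward for the remaining 10 months: F = S·e^(r·T), r = 0.0202
F = 201.17 · e^(0.0202 × 10/12) = 201.17 × 1.016976 = 204.5851
Value of long forward = (F − K)·e^(−rT) = (204.5851 − 217.47) · e^(−0.0202·10/12)
= -12.8849 × 0.983308 = -12.67

-¥12.67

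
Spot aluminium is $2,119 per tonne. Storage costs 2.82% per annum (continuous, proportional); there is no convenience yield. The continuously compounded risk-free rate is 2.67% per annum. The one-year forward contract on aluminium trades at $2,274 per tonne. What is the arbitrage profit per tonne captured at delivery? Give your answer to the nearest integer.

$35 per tonne

Fair forward: F* = S·e^(carry·T), with carry = (r + u) = 0.0267 + 0.0282 = 0.0549
F* = 2119 · e^(0.0549 × 12/12) = 2119 · e^0.054900 = 2119 × 1.056435 = $2238.5858
Market $2274 > fair $2238.5858: forward overpriced → cash-and-carry (buy spot, short the forward).
At maturity, profit = |F_mkt − F*| = |2274 − 2238.5858| = $35 per tonne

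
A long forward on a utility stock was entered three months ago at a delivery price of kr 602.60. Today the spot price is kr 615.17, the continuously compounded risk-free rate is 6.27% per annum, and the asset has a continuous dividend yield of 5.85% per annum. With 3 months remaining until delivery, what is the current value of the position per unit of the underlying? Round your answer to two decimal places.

kr 13.01

Current fair forward for the remaining 3 months: F = S·e^((r − q)·T), (r − q) = 0.0627 − 0.0585 = 0.0042
F = 615.17 · e^(0.0042 × 3/12) = 615.17 × 1.001051 = 615.8165
Value of long forward = (F − K)·e^(−rT) = (615.8165 − 602.60) · e^(−0.0627·3/12)
= 13.2165 × 0.984447 = 13.01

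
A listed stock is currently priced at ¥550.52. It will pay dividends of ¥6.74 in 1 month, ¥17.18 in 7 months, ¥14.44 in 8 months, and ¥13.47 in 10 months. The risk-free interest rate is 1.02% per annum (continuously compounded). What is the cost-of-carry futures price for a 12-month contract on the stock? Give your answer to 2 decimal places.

¥504.13

PV(dividends) I = 6.74·e^(−0.0102·1/12) + 17.18·e^(−0.0102·7/12) + 14.44·e^(−0.0102·8/12) + 13.47·e^(−0.0102·10/12)
I = 6.7343 + 17.0781 + 14.3421 + 13.3560 = 51.5105
F = (S − I)·e^(rT) = (550.52 − 51.5105) · e^(0.0102·12/12)
= 499.0095 · e^0.010200 = 499.0095 × 1.010252 = ¥504.13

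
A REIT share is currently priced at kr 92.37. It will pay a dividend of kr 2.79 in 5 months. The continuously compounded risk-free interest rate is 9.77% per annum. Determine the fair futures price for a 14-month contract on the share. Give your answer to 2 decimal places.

PV(dividends) I = 2.79·e^(−0.0977·5/12)
I = 2.6787
F = (S − I)·e^(rT) = (92.37 − 2.6787) · e^(0.0977·14/12)
= 89.6913 · e^0.113983 = 89.6913 × 1.120733 = kr 100.52

kr 100.52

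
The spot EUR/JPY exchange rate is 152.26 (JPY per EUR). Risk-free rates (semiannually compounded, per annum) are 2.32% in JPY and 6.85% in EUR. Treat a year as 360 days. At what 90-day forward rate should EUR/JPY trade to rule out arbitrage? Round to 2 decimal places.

By covered interest parity, F = S · (1+r_JPY/2)^(2T) / (1+r_EUR/2)^(2T)
= 152.26 × 1.005783 / 1.016981 = 152.26 × 0.988989
F = 150.58 JPY per EUR

150.58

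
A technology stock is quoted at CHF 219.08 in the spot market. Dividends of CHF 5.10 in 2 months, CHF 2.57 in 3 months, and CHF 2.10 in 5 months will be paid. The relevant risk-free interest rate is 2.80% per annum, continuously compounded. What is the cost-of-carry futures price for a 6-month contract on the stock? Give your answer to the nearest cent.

PV(dividends) I = 5.10·e^(−0.0280·2/12) + 2.57·e^(−0.0280·3/12) + 2.10·e^(−0.0280·5/12)
I = 5.0763 + 2.5521 + 2.0756 = 9.7040
F = (S − I)·e^(rT) = (219.08 − 9.7040) · e^(0.0280·6/12)
= 209.3760 · e^0.014000 = 209.3760 × 1.014098 = CHF 212.33

CHF 212.33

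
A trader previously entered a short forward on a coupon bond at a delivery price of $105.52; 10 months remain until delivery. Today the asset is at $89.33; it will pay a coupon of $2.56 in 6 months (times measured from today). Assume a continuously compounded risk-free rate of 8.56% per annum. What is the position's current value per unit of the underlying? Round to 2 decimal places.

$11.38

PV(remaining coupons) I = 2.56·e^(−0.0856·6/12) = 2.4527
Current forward F = (S − I)·e^(rT) = (89.33 − 2.4527)·e^(0.0856·10/12) = 86.8773 × 1.073939 = 93.3009
Value (long) = (F − K)·e^(−rT) = (93.3009 − 105.52) × 0.931151 = -11.3778
Short position value = −(long value) = $11.38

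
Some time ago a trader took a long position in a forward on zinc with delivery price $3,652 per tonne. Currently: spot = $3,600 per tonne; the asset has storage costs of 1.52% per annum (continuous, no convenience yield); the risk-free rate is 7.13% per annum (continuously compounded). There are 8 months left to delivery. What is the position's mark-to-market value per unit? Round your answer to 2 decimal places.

$154.20 per tonne

Current fair forward for the remaining 8 months: F = S·e^((r + u)·T), (r + u) = 0.0713 + 0.0152 = 0.0865
F = 3600 · e^(0.0865 × 8/12) = 3600 × 1.05936182 = 3813.7026
Value of long forward = (F − K)·e^(−rT) = (3813.7026 − 3652) · e^(−0.0713·8/12)
= 161.7026 × 0.95357869 = 154.20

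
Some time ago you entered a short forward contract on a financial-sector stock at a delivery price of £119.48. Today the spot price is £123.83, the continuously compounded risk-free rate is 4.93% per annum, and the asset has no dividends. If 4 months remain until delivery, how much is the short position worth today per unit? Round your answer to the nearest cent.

-£6.30

Current fair forward for the remaining 4 months: F = S·e^(r·T), r = 0.0493
F = 123.83 · e^(0.0493 × 4/12) = 123.83 × 1.016569 = 125.8817
Value of long forward = (F − K)·e^(−rT) = (125.8817 − 119.48) · e^(−0.0493·4/12)
= 6.4017 × 0.983701 = 6.30
Short position value = −(long value) = -£6.30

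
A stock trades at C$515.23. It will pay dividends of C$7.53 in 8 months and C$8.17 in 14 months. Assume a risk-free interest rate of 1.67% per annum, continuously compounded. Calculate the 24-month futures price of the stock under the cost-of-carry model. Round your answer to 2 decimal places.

C$516.75

PV(dividends) I = 7.53·e^(−0.0167·8/12) + 8.17·e^(−0.0167·14/12)
I = 7.4466 + 8.0124 = 15.4590
F = (S − I)·e^(rT) = (515.23 − 15.4590) · e^(0.0167·24/12)
= 499.7710 · e^0.033400 = 499.7710 × 1.033964 = C$516.75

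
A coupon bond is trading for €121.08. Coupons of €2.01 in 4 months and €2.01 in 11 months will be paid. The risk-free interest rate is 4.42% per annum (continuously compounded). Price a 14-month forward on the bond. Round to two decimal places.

PV(coupons) I = 2.01·e^(−0.0442·4/12) + 2.01·e^(−0.0442·11/12)
I = 1.9806 + 1.9302 = 3.9108
F = (S − I)·e^(rT) = (121.08 − 3.9108) · e^(0.0442·14/12)
= 117.1692 · e^0.051567 = 117.1692 × 1.052920 = €123.37

€123.37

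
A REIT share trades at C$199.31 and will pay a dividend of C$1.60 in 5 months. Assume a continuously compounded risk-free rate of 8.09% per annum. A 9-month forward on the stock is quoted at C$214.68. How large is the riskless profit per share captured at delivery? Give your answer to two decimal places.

C$4.55 per share

PV(dividends) I = 1.60·e^(−0.0809·5/12) = 1.5470
Fair forward F* = (S − I)·e^(rT) = (199.31 − 1.5470)·e^0.060675 = 197.7630 × 1.062554 = 210.1339
Market C$214.68 > fair 210.1339: forward overpriced → cash-and-carry (borrow at r, buy the stock and collect the dividends, short the forward).
Profit at T = |F_mkt − F*| = |214.68 − 210.1339| = C$4.55 per share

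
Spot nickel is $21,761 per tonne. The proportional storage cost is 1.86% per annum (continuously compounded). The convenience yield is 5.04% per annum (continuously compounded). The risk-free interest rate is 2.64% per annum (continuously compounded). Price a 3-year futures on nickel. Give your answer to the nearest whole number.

Net carry = r + u − y = 0.0264 + 0.0186 − 0.0504 = -0.0054
F = S·e^((r+u−y)T) = 21761 · e^(-0.0054 × 3) = 21761 · e^-0.016200
= 21761 × 0.983931 = $21,411 per tonne

$21,411 per tonne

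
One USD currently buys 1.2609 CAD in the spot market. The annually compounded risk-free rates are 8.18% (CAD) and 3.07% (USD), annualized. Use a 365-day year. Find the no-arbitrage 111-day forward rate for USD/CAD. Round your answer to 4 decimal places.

By covered interest parity, F = S · (1+r_CAD)^T / (1+r_USD)^T
= 1.2609 × 1.024199 / 1.009238 = 1.2609 × 1.014824
F = 1.2796 CAD per USD

1.2796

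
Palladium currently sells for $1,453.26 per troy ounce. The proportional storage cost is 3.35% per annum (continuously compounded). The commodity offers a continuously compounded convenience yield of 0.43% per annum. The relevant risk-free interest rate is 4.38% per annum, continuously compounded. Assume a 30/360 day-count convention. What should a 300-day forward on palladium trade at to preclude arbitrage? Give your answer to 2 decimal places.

$1,544.41 per troy ounce

Net carry = r + u − y = 0.0438 + 0.0335 − 0.0043 = 0.0730
F = S·e^((r+u−y)T) = 1453.26 · e^(0.0730 × 300/360) = 1453.26 · e^0.06083333
= 1453.26 × 1.06272178 = $1,544.41 per troy ounce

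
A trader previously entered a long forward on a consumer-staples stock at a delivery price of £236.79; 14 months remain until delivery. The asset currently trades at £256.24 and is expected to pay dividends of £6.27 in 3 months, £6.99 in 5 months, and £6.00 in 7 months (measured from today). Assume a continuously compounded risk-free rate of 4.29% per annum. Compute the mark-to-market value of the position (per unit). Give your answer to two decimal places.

£12.09

PV(remaining dividends) I = 6.27·e^(−0.0429·3/12) + 6.99·e^(−0.0429·5/12) + 6.00·e^(−0.0429·7/12) = 18.9210
Current forward F = (S − I)·e^(rT) = (256.24 − 18.9210)·e^(0.0429·14/12) = 237.3190 × 1.051324 = 249.4992
Value (long) = (F − K)·e^(−rT) = (249.4992 − 236.79) × 0.951182 = 12.0888
Value = £12.09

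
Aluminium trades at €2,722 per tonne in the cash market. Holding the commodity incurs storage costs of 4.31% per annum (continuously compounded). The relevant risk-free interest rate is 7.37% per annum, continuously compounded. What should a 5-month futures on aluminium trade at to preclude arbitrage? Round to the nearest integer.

€2,858 per tonne

Net carry = r + u − y = 0.0737 + 0.0431 − 0.0000 = 0.1168
F = S·e^((r+u−y)T) = 2722 · e^(0.1168 × 5/12) = 2722 · e^0.048667
= 2722 × 1.049871 = €2,858 per tonne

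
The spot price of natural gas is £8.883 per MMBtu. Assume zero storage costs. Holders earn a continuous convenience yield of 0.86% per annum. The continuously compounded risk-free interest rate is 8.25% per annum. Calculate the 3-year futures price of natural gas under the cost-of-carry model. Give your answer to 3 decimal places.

£11.088 per MMBtu

Net carry = r + u − y = 0.0825 + 0.0000 − 0.0086 = 0.0739
F = S·e^((r+u−y)T) = 8.883 · e^(0.0739 × 3) = 8.883 · e^0.221700
= 8.883 × 1.248197 = £11.088 per MMBtu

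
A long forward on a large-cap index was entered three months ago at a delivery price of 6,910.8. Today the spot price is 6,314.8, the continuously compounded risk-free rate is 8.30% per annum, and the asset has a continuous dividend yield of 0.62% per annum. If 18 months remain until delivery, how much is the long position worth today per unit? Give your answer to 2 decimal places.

154.53

Current fair forward for the remaining 18 months: F = S·e^((r − q)·T), (r − q) = 0.0830 − 0.0062 = 0.0768
F = 6314.8 · e^(0.0768 × 18/12) = 6314.8 × 1.12209783 = 7085.8234
Value of long forward = (F − K)·e^(−rT) = (7085.8234 − 6910.8) · e^(−0.0830·18/12)
= 175.0234 × 0.88293826 = 154.53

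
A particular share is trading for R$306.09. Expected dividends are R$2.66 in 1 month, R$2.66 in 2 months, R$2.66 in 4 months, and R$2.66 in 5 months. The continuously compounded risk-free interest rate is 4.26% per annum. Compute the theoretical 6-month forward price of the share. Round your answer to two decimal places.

PV(dividends) I = 2.66·e^(−0.0426·1/12) + 2.66·e^(−0.0426·2/12) + 2.66·e^(−0.0426·4/12) + 2.66·e^(−0.0426·5/12)
I = 2.6506 + 2.6412 + 2.6225 + 2.6132 = 10.5275
F = (S − I)·e^(rT) = (306.09 − 10.5275) · e^(0.0426·6/12)
= 295.5625 · e^0.021300 = 295.5625 × 1.021528 = R$301.93

R$301.93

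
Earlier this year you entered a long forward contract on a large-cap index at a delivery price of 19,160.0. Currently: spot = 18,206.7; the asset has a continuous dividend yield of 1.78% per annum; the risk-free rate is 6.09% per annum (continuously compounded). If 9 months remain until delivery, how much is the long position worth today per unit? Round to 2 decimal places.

Current fair forward for the remaining 9 months: F = S·e^((r − q)·T), (r − q) = 0.0609 − 0.0178 = 0.0431
F = 18206.7 · e^(0.0431 × 9/12) = 18206.7 × 1.03285313 = 18804.8471
Value of long forward = (F − K)·e^(−rT) = (18804.8471 − 19160.0) · e^(−0.0609·9/12)
= -355.1529 × 0.95535240 = -339.30

-339.30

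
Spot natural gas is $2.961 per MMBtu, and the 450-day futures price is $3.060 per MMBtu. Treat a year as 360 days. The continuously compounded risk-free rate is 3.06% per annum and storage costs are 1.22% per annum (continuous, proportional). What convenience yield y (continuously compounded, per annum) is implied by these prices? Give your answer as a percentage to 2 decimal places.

1.65%

F = S·e^((r+u−y)T) ⇒ (r+u−y) = ln(F/S)/T
ln(3.060/2.961) = 0.032888; /T ⇒ 0.026310
y = r + u − ln(F/S)/T = 0.0306 + 0.0122 − 0.026310 = 0.016490
y = 1.65%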